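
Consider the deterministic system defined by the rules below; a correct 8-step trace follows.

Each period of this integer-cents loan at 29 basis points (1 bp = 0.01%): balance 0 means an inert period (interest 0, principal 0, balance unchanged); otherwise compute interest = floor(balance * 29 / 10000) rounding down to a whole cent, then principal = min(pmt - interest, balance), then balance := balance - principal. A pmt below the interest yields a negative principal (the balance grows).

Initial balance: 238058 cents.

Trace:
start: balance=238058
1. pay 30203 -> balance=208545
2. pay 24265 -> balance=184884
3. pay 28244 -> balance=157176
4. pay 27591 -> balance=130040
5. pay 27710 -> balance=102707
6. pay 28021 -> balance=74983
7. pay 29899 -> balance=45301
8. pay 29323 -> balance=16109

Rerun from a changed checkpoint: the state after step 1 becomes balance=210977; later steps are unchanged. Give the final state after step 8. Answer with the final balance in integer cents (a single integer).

18590

state after step 1 := balance=210977
2. pay 24265 -> balance=187323
3. pay 28244 -> balance=159622
4. pay 27591 -> balance=132493
5. pay 27710 -> balance=105167
6. pay 28021 -> balance=77450
7. pay 29899 -> balance=47775
8. pay 29323 -> balance=18590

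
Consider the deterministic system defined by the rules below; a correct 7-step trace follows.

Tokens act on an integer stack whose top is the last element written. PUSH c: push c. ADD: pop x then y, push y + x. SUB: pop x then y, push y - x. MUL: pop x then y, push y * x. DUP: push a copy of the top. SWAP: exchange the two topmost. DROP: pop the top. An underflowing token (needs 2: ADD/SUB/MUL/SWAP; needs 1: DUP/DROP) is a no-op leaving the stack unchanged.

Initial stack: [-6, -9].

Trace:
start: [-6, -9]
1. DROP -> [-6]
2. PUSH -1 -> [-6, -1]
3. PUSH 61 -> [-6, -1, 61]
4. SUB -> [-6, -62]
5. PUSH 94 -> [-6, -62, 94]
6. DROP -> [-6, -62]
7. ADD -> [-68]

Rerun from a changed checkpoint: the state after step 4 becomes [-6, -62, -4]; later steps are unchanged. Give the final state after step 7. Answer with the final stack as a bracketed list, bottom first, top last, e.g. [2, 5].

[-6, -66]

state after step 4 := [-6, -62, -4]
5. PUSH 94 -> [-6, -62, -4, 94]
6. DROP -> [-6, -62, -4]
7. ADD -> [-6, -66]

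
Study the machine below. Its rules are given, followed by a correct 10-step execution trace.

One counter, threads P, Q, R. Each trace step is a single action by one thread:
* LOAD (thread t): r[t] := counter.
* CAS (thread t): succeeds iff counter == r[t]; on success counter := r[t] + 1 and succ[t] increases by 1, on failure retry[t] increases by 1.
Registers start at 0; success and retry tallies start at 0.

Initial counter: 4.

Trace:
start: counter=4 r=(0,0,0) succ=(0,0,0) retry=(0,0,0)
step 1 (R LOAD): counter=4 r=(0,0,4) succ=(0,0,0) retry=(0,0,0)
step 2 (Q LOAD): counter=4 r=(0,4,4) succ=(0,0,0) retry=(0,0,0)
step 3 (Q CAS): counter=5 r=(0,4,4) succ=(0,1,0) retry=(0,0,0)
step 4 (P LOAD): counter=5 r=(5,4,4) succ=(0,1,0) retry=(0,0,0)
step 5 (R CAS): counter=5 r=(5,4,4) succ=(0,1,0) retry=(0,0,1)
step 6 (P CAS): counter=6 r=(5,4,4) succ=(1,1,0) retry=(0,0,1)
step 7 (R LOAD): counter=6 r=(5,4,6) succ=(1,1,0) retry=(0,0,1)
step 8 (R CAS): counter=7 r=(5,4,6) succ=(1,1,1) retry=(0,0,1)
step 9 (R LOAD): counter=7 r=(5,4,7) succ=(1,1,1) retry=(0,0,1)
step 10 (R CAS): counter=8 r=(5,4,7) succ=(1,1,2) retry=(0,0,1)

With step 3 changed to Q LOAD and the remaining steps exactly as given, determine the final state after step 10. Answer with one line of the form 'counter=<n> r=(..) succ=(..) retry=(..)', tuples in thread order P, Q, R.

counter=7 r=(4,4,6) succ=(0,0,3) retry=(1,0,0)

(re-executing from step 3 with the substitution; state before step 3: counter=4 r=(0,4,4) succ=(0,0,0) retry=(0,0,0))
step 3 (Q LOAD): counter=4 r=(0,4,4) succ=(0,0,0) retry=(0,0,0)
step 4 (P LOAD): counter=4 r=(4,4,4) succ=(0,0,0) retry=(0,0,0)
step 5 (R CAS): counter=5 r=(4,4,4) succ=(0,0,1) retry=(0,0,0)
step 6 (P CAS): counter=5 r=(4,4,4) succ=(0,0,1) retry=(1,0,0)
step 7 (R LOAD): counter=5 r=(4,4,5) succ=(0,0,1) retry=(1,0,0)
step 8 (R CAS): counter=6 r=(4,4,5) succ=(0,0,2) retry=(1,0,0)
step 9 (R LOAD): counter=6 r=(4,4,6) succ=(0,0,2) retry=(1,0,0)
step 10 (R CAS): counter=7 r=(4,4,6) succ=(0,0,3) retry=(1,0,0)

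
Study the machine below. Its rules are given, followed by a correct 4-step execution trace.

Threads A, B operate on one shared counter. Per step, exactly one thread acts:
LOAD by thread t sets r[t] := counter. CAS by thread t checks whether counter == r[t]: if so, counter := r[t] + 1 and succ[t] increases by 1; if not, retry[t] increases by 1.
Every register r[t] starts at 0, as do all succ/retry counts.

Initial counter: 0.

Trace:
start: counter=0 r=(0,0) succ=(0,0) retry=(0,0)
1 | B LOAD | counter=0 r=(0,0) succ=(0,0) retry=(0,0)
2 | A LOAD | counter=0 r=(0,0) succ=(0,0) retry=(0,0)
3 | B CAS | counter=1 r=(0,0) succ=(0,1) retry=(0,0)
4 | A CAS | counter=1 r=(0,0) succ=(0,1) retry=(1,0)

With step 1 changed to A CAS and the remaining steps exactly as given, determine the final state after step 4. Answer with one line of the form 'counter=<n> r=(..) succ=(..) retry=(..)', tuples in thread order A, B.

counter=2 r=(1,0) succ=(2,0) retry=(0,1)

(re-executing from step 1 with the substitution; state before step 1: counter=0 r=(0,0) succ=(0,0) retry=(0,0))
1 | A CAS | counter=1 r=(0,0) succ=(1,0) retry=(0,0)
2 | A LOAD | counter=1 r=(1,0) succ=(1,0) retry=(0,0)
3 | B CAS | counter=1 r=(1,0) succ=(1,0) retry=(0,1)
4 | A CAS | counter=2 r=(1,0) succ=(2,0) retry=(0,1)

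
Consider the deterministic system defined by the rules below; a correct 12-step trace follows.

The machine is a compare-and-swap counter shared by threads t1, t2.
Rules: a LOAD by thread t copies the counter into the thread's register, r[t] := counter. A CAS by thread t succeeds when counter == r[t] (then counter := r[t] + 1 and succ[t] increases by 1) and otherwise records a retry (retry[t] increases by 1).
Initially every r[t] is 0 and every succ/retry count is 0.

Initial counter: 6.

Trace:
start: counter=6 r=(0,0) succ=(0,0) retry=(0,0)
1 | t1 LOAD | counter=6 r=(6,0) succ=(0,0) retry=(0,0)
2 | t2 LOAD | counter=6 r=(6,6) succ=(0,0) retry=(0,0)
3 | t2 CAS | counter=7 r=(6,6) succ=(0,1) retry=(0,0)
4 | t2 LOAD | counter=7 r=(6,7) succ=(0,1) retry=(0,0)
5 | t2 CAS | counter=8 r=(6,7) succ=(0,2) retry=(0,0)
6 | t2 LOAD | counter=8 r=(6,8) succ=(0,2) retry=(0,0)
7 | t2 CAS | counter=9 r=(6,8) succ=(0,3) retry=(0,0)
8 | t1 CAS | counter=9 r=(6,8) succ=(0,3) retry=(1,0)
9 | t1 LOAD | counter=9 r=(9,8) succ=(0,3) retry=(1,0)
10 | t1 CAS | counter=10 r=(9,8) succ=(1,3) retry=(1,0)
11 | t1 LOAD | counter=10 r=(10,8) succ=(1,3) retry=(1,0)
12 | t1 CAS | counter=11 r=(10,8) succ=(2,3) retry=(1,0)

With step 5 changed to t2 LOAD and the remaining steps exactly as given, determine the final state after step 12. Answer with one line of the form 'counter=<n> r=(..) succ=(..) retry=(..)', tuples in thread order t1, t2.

counter=10 r=(9,7) succ=(2,2) retry=(1,0)

(re-executing from step 5 with the substitution; state before step 5: counter=7 r=(6,7) succ=(0,1) retry=(0,0))
5 | t2 LOAD | counter=7 r=(6,7) succ=(0,1) retry=(0,0)
6 | t2 LOAD | counter=7 r=(6,7) succ=(0,1) retry=(0,0)
7 | t2 CAS | counter=8 r=(6,7) succ=(0,2) retry=(0,0)
8 | t1 CAS | counter=8 r=(6,7) succ=(0,2) retry=(1,0)
9 | t1 LOAD | counter=8 r=(8,7) succ=(0,2) retry=(1,0)
10 | t1 CAS | counter=9 r=(8,7) succ=(1,2) retry=(1,0)
11 | t1 LOAD | counter=9 r=(9,7) succ=(1,2) retry=(1,0)
12 | t1 CAS | counter=10 r=(9,7) succ=(2,2) retry=(1,0)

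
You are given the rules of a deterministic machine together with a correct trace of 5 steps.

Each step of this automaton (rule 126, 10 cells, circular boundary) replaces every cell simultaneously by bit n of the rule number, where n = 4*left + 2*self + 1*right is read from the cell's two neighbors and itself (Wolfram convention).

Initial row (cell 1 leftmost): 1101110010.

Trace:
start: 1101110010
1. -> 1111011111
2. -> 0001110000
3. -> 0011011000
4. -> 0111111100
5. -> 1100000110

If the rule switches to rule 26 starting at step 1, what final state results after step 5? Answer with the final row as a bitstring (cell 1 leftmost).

(re-executing steps 1..5 under rule 26; state before step 1: 1101110010)
1. -> 1001001100
2. -> 0110111011
3. -> 0100100010
4. -> 1011010101
5. -> 0010000001

0010000001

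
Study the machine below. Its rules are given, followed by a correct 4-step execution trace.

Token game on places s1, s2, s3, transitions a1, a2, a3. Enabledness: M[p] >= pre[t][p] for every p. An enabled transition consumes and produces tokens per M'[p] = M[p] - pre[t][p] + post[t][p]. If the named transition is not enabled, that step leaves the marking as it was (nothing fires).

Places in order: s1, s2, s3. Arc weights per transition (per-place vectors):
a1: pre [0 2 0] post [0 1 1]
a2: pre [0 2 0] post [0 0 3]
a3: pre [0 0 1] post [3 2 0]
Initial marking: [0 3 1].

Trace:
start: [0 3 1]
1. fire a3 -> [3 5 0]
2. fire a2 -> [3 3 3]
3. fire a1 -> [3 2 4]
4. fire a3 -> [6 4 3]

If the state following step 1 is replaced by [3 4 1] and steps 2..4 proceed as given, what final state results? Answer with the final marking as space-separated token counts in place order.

state after step 1 := [3 4 1]
2. fire a2 -> [3 2 4]
3. fire a1 -> [3 1 5]
4. fire a3 -> [6 3 4]

6 3 4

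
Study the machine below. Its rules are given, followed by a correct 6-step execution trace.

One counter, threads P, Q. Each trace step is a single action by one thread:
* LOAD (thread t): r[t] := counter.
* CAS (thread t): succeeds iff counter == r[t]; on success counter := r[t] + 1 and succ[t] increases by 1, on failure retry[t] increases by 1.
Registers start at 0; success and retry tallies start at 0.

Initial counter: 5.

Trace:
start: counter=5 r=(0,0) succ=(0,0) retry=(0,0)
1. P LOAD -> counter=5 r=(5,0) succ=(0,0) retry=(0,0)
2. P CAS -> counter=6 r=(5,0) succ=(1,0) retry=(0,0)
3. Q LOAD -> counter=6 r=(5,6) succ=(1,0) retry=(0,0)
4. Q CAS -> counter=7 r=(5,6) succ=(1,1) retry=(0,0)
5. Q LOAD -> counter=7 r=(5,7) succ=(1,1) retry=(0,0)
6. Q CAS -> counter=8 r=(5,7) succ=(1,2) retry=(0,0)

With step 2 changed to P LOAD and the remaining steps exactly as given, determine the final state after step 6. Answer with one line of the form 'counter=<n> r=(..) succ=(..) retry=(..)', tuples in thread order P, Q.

counter=7 r=(5,6) succ=(0,2) retry=(0,0)

(re-executing from step 2 with the substitution; state before step 2: counter=5 r=(5,0) succ=(0,0) retry=(0,0))
2. P LOAD -> counter=5 r=(5,0) succ=(0,0) retry=(0,0)
3. Q LOAD -> counter=5 r=(5,5) succ=(0,0) retry=(0,0)
4. Q CAS -> counter=6 r=(5,5) succ=(0,1) retry=(0,0)
5. Q LOAD -> counter=6 r=(5,6) succ=(0,1) retry=(0,0)
6. Q CAS -> counter=7 r=(5,6) succ=(0,2) retry=(0,0)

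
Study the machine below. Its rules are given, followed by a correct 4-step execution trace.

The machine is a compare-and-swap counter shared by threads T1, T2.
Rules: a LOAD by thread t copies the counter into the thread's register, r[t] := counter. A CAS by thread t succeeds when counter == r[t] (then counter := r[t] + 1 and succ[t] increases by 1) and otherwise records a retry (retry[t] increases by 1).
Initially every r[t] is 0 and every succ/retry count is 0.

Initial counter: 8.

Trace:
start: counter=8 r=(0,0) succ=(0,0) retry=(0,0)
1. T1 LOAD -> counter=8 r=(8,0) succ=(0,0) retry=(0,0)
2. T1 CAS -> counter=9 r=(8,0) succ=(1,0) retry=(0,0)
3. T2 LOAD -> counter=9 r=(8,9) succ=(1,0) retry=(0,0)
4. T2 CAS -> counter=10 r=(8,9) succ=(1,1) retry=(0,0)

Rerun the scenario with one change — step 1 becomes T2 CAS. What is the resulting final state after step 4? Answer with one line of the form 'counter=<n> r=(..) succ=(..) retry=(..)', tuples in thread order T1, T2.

(re-executing from step 1 with the substitution; state before step 1: counter=8 r=(0,0) succ=(0,0) retry=(0,0))
1. T2 CAS -> counter=8 r=(0,0) succ=(0,0) retry=(0,1)
2. T1 CAS -> counter=8 r=(0,0) succ=(0,0) retry=(1,1)
3. T2 LOAD -> counter=8 r=(0,8) succ=(0,0) retry=(1,1)
4. T2 CAS -> counter=9 r=(0,8) succ=(0,1) retry=(1,1)

counter=9 r=(0,8) succ=(0,1) retry=(1,1)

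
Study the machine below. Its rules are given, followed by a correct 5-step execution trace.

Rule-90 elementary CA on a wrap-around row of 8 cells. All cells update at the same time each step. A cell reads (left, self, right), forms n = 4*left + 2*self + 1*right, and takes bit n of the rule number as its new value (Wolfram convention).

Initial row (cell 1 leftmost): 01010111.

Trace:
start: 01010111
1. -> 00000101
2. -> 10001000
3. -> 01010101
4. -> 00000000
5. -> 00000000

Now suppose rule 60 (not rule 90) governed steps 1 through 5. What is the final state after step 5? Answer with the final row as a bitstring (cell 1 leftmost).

00110011

(re-executing steps 1..5 under rule 60; state before step 1: 01010111)
1. -> 11111100
2. -> 10000010
3. -> 11000011
4. -> 00100010
5. -> 00110011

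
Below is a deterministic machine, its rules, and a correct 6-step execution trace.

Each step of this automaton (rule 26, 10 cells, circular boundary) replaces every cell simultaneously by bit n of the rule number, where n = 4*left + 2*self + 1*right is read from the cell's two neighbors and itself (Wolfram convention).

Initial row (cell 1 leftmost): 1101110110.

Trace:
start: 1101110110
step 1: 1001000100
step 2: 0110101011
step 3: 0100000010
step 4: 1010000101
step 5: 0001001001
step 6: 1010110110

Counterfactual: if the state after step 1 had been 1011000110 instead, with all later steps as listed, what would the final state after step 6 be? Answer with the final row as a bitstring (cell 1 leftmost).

1011000010

state after step 1 := 1011000110
step 2: 0010101100
step 3: 0100001010
step 4: 1010010001
step 5: 0001101011
step 6: 1011000010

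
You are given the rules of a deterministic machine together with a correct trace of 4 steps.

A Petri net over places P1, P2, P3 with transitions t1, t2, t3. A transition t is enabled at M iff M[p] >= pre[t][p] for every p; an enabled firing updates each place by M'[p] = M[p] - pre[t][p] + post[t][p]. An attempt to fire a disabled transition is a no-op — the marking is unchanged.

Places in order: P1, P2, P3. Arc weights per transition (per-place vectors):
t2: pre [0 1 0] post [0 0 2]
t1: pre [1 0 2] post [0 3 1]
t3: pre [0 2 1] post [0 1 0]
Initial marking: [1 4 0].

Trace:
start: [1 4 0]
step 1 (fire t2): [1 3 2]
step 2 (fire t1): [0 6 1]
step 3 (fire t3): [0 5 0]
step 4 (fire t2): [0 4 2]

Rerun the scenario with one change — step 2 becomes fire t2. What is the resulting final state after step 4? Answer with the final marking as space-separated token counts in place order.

1 0 5

(re-executing from step 2 with the substitution; state before step 2: [1 3 2])
step 2 (fire t2): [1 2 4]
step 3 (fire t3): [1 1 3]
step 4 (fire t2): [1 0 5]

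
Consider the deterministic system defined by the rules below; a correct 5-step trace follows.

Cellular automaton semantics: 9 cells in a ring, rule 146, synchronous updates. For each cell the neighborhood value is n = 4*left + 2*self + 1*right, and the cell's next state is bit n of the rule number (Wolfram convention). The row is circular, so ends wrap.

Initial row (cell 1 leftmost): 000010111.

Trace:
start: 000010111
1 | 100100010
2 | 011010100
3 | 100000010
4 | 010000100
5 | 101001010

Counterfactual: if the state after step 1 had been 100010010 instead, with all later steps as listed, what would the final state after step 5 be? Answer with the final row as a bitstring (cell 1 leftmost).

state after step 1 := 100010010
2 | 010101100
3 | 100000010
4 | 010000100
5 | 101001010

101001010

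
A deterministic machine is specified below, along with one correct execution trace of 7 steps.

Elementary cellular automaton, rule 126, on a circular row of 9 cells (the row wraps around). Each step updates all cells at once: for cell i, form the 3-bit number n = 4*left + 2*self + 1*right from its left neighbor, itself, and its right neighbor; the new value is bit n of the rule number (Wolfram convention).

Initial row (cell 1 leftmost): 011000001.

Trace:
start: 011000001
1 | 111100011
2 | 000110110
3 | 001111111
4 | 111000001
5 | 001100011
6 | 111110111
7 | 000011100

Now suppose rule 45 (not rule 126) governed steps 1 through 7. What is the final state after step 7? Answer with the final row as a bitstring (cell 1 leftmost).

(re-executing steps 1..7 under rule 45; state before step 1: 011000001)
1 | 110011101
2 | 000010011
3 | 011010010
4 | 010110010
5 | 011100010
6 | 010001010
7 | 010101110

010101110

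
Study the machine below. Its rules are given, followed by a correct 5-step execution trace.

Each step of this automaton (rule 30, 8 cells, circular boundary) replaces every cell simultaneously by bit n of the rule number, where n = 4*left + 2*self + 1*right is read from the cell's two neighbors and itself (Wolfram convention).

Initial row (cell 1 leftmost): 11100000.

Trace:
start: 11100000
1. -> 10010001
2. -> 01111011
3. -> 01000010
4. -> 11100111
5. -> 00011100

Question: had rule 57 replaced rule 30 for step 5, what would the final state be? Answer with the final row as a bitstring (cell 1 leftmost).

00010100

(re-executing step 5 under rule 57; state before step 5: 11100111)
5. -> 00010100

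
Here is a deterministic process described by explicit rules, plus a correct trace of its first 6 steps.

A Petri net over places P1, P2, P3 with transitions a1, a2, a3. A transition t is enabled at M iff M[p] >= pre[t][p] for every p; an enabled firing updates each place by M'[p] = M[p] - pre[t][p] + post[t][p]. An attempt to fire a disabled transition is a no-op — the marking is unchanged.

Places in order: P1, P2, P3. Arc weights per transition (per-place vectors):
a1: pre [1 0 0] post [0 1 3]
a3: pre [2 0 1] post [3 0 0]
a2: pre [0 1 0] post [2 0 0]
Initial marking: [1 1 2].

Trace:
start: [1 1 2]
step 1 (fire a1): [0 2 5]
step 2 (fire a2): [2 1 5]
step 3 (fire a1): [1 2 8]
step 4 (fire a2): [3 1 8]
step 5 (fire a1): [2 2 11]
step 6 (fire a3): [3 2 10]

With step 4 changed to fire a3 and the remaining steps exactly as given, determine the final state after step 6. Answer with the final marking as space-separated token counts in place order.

(re-executing from step 4 with the substitution; state before step 4: [1 2 8])
step 4 (fire a3): [1 2 8]
step 5 (fire a1): [0 3 11]
step 6 (fire a3): [0 3 11]

0 3 11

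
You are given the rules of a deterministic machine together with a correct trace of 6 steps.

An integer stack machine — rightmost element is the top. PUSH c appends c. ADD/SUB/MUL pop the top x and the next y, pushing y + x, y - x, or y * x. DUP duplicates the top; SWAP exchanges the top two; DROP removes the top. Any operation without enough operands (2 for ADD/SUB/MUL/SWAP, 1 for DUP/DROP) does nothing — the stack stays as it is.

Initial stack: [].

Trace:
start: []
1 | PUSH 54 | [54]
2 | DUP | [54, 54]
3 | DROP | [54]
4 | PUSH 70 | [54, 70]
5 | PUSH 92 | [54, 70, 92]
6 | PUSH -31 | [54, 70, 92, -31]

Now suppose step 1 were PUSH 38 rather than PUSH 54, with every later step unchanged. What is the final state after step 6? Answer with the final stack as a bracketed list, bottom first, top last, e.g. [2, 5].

(re-executing from step 1 with the substitution; state before step 1: [])
1 | PUSH 38 | [38]
2 | DUP | [38, 38]
3 | DROP | [38]
4 | PUSH 70 | [38, 70]
5 | PUSH 92 | [38, 70, 92]
6 | PUSH -31 | [38, 70, 92, -31]

[38, 70, 92, -31]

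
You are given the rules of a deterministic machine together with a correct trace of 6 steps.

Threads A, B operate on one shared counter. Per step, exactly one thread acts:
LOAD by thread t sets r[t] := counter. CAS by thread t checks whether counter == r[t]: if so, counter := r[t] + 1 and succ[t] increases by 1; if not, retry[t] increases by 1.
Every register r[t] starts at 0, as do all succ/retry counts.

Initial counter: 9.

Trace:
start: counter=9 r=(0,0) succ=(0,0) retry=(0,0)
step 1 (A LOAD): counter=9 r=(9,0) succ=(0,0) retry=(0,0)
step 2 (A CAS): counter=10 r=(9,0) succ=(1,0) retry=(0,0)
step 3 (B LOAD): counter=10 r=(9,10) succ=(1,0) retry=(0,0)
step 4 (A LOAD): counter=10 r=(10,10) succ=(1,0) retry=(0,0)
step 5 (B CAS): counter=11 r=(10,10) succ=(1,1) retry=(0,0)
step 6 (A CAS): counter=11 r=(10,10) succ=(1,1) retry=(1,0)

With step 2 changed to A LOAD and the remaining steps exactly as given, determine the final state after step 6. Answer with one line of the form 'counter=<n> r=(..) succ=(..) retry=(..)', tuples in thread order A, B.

(re-executing from step 2 with the substitution; state before step 2: counter=9 r=(9,0) succ=(0,0) retry=(0,0))
step 2 (A LOAD): counter=9 r=(9,0) succ=(0,0) retry=(0,0)
step 3 (B LOAD): counter=9 r=(9,9) succ=(0,0) retry=(0,0)
step 4 (A LOAD): counter=9 r=(9,9) succ=(0,0) retry=(0,0)
step 5 (B CAS): counter=10 r=(9,9) succ=(0,1) retry=(0,0)
step 6 (A CAS): counter=10 r=(9,9) succ=(0,1) retry=(1,0)

counter=10 r=(9,9) succ=(0,1) retry=(1,0)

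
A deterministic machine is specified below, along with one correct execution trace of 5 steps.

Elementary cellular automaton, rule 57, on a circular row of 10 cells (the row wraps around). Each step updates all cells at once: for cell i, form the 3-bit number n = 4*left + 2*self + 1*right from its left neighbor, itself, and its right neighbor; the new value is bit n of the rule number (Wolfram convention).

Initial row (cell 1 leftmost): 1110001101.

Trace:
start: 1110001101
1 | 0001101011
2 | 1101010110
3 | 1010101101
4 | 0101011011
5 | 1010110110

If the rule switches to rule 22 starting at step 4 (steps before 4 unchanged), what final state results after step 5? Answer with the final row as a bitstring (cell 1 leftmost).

(re-executing steps 4..5 under rule 22; state before step 4: 1010101101)
4 | 0010100000
5 | 0110110000

0110110000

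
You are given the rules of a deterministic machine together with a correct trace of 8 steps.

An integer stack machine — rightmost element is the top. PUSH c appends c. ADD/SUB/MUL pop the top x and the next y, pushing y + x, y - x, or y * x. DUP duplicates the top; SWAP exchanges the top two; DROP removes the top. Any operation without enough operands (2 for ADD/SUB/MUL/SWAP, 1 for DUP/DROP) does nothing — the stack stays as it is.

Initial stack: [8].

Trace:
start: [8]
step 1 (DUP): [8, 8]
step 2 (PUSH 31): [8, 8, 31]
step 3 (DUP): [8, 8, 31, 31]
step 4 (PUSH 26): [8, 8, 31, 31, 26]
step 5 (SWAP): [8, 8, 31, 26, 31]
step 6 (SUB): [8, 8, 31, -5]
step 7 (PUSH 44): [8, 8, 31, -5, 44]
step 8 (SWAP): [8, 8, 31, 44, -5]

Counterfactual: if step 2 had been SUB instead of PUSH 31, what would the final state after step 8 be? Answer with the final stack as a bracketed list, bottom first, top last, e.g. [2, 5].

[0, 44, 26]

(re-executing from step 2 with the substitution; state before step 2: [8, 8])
step 2 (SUB): [0]
step 3 (DUP): [0, 0]
step 4 (PUSH 26): [0, 0, 26]
step 5 (SWAP): [0, 26, 0]
step 6 (SUB): [0, 26]
step 7 (PUSH 44): [0, 26, 44]
step 8 (SWAP): [0, 44, 26]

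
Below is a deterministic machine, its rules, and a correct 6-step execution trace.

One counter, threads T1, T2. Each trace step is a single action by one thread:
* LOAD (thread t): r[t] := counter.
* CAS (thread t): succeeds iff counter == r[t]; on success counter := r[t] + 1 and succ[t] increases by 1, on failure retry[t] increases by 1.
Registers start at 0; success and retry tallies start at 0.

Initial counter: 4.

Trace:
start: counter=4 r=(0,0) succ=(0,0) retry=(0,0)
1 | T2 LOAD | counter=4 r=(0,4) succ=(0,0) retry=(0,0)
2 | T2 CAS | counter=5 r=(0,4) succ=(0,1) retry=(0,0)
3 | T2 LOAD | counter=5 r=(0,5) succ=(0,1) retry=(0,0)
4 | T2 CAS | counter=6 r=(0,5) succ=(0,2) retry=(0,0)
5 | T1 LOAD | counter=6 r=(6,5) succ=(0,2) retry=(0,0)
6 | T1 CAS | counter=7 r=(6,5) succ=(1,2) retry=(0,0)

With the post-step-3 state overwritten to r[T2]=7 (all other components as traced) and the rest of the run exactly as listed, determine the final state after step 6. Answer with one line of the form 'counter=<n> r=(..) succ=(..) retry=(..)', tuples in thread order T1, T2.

counter=6 r=(5,7) succ=(1,1) retry=(0,1)

state after step 3 := counter=5 r=(0,7) succ=(0,1) retry=(0,0)
4 | T2 CAS | counter=5 r=(0,7) succ=(0,1) retry=(0,1)
5 | T1 LOAD | counter=5 r=(5,7) succ=(0,1) retry=(0,1)
6 | T1 CAS | counter=6 r=(5,7) succ=(1,1) retry=(0,1)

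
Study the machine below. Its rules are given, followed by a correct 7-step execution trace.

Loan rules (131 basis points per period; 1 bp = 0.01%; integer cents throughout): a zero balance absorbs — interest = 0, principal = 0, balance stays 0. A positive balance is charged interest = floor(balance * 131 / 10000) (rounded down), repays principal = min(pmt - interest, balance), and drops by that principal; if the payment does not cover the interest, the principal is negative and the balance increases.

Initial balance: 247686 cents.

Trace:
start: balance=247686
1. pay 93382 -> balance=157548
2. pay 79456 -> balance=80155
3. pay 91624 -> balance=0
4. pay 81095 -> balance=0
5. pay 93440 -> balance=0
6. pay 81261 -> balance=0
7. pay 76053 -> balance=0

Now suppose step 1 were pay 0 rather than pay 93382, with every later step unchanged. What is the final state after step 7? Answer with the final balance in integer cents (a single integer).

0

(re-executing from step 1 with the substitution; state before step 1: balance=247686)
1. pay 0 -> balance=250930
2. pay 79456 -> balance=174761
3. pay 91624 -> balance=85426
4. pay 81095 -> balance=5450
5. pay 93440 -> balance=0
6. pay 81261 -> balance=0
7. pay 76053 -> balance=0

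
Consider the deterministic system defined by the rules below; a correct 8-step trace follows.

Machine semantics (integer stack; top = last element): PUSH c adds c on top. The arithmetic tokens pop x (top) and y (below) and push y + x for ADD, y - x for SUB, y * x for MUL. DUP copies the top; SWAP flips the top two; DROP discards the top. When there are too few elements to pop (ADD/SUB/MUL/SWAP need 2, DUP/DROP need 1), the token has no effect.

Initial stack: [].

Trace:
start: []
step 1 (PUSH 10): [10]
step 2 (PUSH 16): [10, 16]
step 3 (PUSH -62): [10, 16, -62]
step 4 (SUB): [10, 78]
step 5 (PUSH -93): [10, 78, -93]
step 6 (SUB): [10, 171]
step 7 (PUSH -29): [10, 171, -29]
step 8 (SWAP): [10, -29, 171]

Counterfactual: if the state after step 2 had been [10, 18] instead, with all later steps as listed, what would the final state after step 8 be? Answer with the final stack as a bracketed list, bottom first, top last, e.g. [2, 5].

state after step 2 := [10, 18]
step 3 (PUSH -62): [10, 18, -62]
step 4 (SUB): [10, 80]
step 5 (PUSH -93): [10, 80, -93]
step 6 (SUB): [10, 173]
step 7 (PUSH -29): [10, 173, -29]
step 8 (SWAP): [10, -29, 173]

[10, -29, 173]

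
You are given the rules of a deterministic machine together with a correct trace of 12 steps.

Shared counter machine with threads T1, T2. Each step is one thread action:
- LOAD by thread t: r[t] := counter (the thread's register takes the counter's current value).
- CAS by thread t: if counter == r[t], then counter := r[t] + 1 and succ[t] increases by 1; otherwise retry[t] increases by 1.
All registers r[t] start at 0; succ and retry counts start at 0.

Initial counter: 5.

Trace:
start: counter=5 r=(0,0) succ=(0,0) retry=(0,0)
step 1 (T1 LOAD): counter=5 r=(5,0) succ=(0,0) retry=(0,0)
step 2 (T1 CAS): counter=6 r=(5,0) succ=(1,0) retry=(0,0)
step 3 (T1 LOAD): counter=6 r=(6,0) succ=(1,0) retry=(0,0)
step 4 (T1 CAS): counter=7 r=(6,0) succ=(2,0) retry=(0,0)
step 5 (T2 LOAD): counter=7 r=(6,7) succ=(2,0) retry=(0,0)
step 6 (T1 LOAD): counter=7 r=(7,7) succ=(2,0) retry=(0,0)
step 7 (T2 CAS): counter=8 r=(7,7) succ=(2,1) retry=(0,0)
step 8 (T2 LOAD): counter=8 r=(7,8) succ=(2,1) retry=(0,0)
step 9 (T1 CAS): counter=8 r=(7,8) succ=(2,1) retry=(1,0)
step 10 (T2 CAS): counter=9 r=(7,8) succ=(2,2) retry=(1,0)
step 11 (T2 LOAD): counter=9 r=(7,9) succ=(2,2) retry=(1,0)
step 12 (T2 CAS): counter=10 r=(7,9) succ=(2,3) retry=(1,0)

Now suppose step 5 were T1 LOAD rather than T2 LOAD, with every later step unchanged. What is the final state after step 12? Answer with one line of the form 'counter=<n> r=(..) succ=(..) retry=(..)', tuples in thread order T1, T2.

(re-executing from step 5 with the substitution; state before step 5: counter=7 r=(6,0) succ=(2,0) retry=(0,0))
step 5 (T1 LOAD): counter=7 r=(7,0) succ=(2,0) retry=(0,0)
step 6 (T1 LOAD): counter=7 r=(7,0) succ=(2,0) retry=(0,0)
step 7 (T2 CAS): counter=7 r=(7,0) succ=(2,0) retry=(0,1)
step 8 (T2 LOAD): counter=7 r=(7,7) succ=(2,0) retry=(0,1)
step 9 (T1 CAS): counter=8 r=(7,7) succ=(3,0) retry=(0,1)
step 10 (T2 CAS): counter=8 r=(7,7) succ=(3,0) retry=(0,2)
step 11 (T2 LOAD): counter=8 r=(7,8) succ=(3,0) retry=(0,2)
step 12 (T2 CAS): counter=9 r=(7,8) succ=(3,1) retry=(0,2)

counter=9 r=(7,8) succ=(3,1) retry=(0,2)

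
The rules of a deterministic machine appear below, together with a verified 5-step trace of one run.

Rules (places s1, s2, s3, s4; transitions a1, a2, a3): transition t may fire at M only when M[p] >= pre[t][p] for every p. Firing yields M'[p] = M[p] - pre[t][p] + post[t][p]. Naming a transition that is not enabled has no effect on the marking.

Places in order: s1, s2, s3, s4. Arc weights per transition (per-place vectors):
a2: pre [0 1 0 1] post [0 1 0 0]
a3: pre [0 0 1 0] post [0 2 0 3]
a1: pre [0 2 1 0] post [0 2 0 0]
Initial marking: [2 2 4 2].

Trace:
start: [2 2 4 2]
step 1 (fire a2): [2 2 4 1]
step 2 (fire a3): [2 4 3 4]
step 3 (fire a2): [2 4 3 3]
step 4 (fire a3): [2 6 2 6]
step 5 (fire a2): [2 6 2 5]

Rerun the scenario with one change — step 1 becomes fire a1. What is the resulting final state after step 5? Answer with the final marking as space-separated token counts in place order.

(re-executing from step 1 with the substitution; state before step 1: [2 2 4 2])
step 1 (fire a1): [2 2 3 2]
step 2 (fire a3): [2 4 2 5]
step 3 (fire a2): [2 4 2 4]
step 4 (fire a3): [2 6 1 7]
step 5 (fire a2): [2 6 1 6]

2 6 1 6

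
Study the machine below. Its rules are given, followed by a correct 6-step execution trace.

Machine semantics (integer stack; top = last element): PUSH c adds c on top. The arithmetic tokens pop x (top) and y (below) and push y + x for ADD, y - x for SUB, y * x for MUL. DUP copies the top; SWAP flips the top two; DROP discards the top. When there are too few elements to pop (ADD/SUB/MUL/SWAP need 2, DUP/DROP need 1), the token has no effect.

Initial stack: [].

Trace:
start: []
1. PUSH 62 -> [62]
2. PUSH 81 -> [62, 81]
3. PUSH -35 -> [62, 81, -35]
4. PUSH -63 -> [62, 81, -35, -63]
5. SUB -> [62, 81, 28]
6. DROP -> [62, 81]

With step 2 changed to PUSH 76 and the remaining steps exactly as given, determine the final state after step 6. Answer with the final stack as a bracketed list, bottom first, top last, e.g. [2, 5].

(re-executing from step 2 with the substitution; state before step 2: [62])
2. PUSH 76 -> [62, 76]
3. PUSH -35 -> [62, 76, -35]
4. PUSH -63 -> [62, 76, -35, -63]
5. SUB -> [62, 76, 28]
6. DROP -> [62, 76]

[62, 76]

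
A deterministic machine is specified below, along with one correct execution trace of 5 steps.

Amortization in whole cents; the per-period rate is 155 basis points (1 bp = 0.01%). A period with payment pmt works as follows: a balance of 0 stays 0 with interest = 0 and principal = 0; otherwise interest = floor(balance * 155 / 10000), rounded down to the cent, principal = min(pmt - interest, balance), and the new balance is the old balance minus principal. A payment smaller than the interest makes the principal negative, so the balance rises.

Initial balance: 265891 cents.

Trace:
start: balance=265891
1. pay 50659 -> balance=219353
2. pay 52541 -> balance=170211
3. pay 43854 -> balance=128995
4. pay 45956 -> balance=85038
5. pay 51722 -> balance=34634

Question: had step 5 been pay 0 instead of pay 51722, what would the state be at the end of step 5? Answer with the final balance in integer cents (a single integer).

(re-executing from step 5 with the substitution; state before step 5: balance=85038)
5. pay 0 -> balance=86356

86356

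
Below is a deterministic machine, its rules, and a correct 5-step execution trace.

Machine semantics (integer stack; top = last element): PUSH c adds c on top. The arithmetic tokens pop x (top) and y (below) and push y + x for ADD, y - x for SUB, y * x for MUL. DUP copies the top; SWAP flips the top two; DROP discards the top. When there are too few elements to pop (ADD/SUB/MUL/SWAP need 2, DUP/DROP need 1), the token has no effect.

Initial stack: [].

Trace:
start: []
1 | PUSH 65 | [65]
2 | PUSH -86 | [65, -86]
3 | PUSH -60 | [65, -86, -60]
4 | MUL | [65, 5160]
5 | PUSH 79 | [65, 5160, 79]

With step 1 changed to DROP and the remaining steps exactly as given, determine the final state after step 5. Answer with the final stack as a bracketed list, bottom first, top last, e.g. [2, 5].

[5160, 79]

(re-executing from step 1 with the substitution; state before step 1: [])
1 | DROP | []
2 | PUSH -86 | [-86]
3 | PUSH -60 | [-86, -60]
4 | MUL | [5160]
5 | PUSH 79 | [5160, 79]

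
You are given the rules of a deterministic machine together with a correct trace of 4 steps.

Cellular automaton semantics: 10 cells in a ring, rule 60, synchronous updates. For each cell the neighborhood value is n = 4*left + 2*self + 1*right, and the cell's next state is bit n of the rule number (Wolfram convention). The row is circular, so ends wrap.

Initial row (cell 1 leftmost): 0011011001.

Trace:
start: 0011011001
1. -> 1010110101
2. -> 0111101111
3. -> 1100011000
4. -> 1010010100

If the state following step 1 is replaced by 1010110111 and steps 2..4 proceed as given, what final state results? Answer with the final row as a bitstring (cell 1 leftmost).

0110010111

state after step 1 := 1010110111
2. -> 0111101100
3. -> 0100011010
4. -> 0110010111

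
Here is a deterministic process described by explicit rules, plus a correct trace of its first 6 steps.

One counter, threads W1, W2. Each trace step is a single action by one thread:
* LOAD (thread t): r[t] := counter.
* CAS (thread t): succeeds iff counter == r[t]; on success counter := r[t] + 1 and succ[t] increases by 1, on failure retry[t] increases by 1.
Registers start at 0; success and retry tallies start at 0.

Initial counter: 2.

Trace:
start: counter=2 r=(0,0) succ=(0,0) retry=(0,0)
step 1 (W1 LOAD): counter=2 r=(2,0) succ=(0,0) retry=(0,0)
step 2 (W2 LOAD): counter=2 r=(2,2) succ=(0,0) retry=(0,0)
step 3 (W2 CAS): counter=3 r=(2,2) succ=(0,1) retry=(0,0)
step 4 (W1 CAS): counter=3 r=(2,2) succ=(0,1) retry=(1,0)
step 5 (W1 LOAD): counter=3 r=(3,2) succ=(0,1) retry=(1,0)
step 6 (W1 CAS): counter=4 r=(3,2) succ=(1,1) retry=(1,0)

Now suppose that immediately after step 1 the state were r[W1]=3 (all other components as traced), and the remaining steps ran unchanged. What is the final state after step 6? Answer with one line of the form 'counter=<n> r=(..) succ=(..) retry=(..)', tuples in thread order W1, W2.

counter=5 r=(4,2) succ=(2,1) retry=(0,0)

state after step 1 := counter=2 r=(3,0) succ=(0,0) retry=(0,0)
step 2 (W2 LOAD): counter=2 r=(3,2) succ=(0,0) retry=(0,0)
step 3 (W2 CAS): counter=3 r=(3,2) succ=(0,1) retry=(0,0)
step 4 (W1 CAS): counter=4 r=(3,2) succ=(1,1) retry=(0,0)
step 5 (W1 LOAD): counter=4 r=(4,2) succ=(1,1) retry=(0,0)
step 6 (W1 CAS): counter=5 r=(4,2) succ=(2,1) retry=(0,0)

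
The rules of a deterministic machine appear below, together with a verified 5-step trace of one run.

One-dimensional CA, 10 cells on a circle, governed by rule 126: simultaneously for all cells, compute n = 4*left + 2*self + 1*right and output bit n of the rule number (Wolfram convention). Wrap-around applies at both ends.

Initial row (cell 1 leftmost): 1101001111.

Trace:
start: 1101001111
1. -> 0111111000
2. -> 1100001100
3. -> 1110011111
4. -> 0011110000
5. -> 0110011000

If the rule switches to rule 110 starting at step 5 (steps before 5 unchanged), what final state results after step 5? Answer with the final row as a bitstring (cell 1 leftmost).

0110010000

(re-executing step 5 under rule 110; state before step 5: 0011110000)
5. -> 0110010000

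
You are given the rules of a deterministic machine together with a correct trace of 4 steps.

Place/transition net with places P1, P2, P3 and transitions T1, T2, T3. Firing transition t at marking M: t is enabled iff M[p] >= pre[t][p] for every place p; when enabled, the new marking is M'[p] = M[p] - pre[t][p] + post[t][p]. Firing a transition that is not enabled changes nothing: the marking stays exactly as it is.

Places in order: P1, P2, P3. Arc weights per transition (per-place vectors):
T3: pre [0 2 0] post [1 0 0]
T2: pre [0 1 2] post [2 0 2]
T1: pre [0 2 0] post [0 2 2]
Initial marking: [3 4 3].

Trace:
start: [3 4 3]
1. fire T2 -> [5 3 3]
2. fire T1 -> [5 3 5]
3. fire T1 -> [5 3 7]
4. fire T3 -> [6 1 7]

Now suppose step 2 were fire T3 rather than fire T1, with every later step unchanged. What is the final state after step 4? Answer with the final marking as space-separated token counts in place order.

(re-executing from step 2 with the substitution; state before step 2: [5 3 3])
2. fire T3 -> [6 1 3]
3. fire T1 -> [6 1 3]
4. fire T3 -> [6 1 3]

6 1 3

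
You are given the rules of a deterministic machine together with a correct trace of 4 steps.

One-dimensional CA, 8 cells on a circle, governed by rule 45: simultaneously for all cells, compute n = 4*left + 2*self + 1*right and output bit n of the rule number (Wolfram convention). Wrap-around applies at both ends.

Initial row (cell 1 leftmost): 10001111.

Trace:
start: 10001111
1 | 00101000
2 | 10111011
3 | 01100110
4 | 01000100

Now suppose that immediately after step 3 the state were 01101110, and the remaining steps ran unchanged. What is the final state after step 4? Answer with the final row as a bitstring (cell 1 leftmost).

state after step 3 := 01101110
4 | 01011000

01011000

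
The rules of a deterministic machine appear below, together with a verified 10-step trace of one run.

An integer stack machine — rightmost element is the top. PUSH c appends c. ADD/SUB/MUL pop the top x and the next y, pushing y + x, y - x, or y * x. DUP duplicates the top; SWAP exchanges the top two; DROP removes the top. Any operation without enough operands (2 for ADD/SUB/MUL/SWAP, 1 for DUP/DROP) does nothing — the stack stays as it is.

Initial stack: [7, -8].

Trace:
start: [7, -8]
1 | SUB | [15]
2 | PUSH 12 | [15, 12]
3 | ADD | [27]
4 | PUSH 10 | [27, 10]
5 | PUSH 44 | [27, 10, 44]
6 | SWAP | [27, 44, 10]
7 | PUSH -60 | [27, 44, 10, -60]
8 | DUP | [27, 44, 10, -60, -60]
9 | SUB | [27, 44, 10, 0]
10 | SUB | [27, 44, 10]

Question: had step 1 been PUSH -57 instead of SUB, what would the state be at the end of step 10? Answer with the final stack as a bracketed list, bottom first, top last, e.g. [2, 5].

(re-executing from step 1 with the substitution; state before step 1: [7, -8])
1 | PUSH -57 | [7, -8, -57]
2 | PUSH 12 | [7, -8, -57, 12]
3 | ADD | [7, -8, -45]
4 | PUSH 10 | [7, -8, -45, 10]
5 | PUSH 44 | [7, -8, -45, 10, 44]
6 | SWAP | [7, -8, -45, 44, 10]
7 | PUSH -60 | [7, -8, -45, 44, 10, -60]
8 | DUP | [7, -8, -45, 44, 10, -60, -60]
9 | SUB | [7, -8, -45, 44, 10, 0]
10 | SUB | [7, -8, -45, 44, 10]

[7, -8, -45, 44, 10]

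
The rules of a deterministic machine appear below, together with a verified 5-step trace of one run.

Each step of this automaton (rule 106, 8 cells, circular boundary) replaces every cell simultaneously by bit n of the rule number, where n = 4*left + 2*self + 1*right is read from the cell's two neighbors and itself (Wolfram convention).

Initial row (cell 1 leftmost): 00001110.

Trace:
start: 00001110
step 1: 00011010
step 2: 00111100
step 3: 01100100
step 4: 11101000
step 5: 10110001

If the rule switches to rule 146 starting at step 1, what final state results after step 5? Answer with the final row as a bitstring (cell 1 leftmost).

00000000

(re-executing steps 1..5 under rule 146; state before step 1: 00001110)
step 1: 00010101
step 2: 10100000
step 3: 00010001
step 4: 10101010
step 5: 00000000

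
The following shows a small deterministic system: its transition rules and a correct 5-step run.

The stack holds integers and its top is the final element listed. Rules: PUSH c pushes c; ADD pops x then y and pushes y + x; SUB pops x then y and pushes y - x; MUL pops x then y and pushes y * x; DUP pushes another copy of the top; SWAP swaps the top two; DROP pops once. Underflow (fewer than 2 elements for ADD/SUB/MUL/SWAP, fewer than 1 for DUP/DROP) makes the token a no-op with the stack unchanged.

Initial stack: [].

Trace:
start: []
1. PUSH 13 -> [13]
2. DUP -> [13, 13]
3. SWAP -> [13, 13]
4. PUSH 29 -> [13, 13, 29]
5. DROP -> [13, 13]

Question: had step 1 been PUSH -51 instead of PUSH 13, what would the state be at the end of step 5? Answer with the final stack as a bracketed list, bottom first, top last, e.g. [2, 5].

[-51, -51]

(re-executing from step 1 with the substitution; state before step 1: [])
1. PUSH -51 -> [-51]
2. DUP -> [-51, -51]
3. SWAP -> [-51, -51]
4. PUSH 29 -> [-51, -51, 29]
5. DROP -> [-51, -51]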